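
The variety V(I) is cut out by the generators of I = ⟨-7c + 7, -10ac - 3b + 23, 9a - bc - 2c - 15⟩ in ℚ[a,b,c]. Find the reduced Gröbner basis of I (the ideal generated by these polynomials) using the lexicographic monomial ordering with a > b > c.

G = {a - 2, b - 1, c - 1}

f_1 = -7c + 7, LT = c.
f_2 = -10ac - 3b + 23, LT = ac.
f_3 = 9a - bc - 2c - 15, LT = a.

S(f_1,f_2): lcm = ac. S = -a - 3/10b + 23/10.
  leading term a: subtract (-1/9)·f_3 from -a - 3/10b + 23/10 → -1/9bc - 3/10b - 2/9c + 19/30
  leading term bc: subtract (1/63b)·f_1 from -1/9bc - 3/10b - 2/9c + 19/30 → -37/90b - 2/9c + 19/30
  leading term b: no divisor's leading term divides it; move -37/90b to the remainder.
  leading term c: subtract (2/63)·f_1 from -2/9c + 19/30 → 37/90
  leading term 1: no divisor's leading term divides it; move 37/90 to the remainder.
  remainder -37/90b + 37/90 ≠ 0; add g_4 = -37/90b + 37/90 to the basis.

The other S-polynomials (S(f_1,f_3), S(f_2,f_3), S(f_1,g_4), S(f_2,g_4), S(f_3,g_4)) all reduce to 0 modulo the current basis, so we have a Gröbner basis.
Inter-reduce: drop elements whose leading term is divisible by another's, tail-reduce, and make monic.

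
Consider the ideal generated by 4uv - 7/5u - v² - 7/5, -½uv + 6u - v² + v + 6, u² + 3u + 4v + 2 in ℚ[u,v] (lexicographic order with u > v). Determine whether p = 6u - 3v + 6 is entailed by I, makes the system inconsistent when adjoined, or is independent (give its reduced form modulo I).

First compute the reduced Gröbner basis of I by Buchberger's algorithm.
f_1 = 4uv - 7/5u - v² - 7/5, LT = uv.
f_2 = -½uv + 6u - v² + v + 6, LT = uv.
f_3 = u² + 3u + 4v + 2, LT = u².

S(f_1,f_2): lcm = uv. S = 233/20u - 9/4v² + 2v + 233/20.
  leading term u: no divisor's leading term divides it; move 233/20u to the remainder.
  leading term v²: no divisor's leading term divides it; move -9/4v² to the remainder.
  leading term v: no divisor's leading term divides it; move 2v to the remainder.
  leading term 1: no divisor's leading term divides it; move 233/20 to the remainder.
  remainder 233/20u - 9/4v² + 2v + 233/20 ≠ 0; add h_4 = 233/20u - 9/4v² + 2v + 233/20 to the basis.

S(f_1,f_3): lcm = u²v. S = -7/20u² - ¼uv² - 3uv - 7/20u - 4v² - 2v.
  leading term u²: subtract (-7/20)·f_3 from -7/20u² - ¼uv² - 3uv - 7/20u - 4v² - 2v → -¼uv² - 3uv + 7/10u - 4v² - ⅗v + 7/10
  leading term uv²: subtract (-1/16v)·f_1 from -¼uv² - 3uv + 7/10u - 4v² - ⅗v + 7/10 → -247/80uv + 7/10u - 1/16v³ - 4v² - 11/16v + 7/10
  leading term uv: subtract (-247/320)·f_1 from -247/80uv + 7/10u - 1/16v³ - 4v² - 11/16v + 7/10 → -609/1600u - 1/16v³ - 1527/320v² - 11/16v - 609/1600
  leading term u: subtract (-609/18640)·h_4 from -609/1600u - 1/16v³ - 1527/320v² - 11/16v - 609/1600 → -1/16v³ - 45159/9320v² - 11597/18640v
  leading term v³: no divisor's leading term divides it; move -1/16v³ to the remainder.
  leading term v²: no divisor's leading term divides it; move -45159/9320v² to the remainder.
  leading term v: no divisor's leading term divides it; move -11597/18640v to the remainder.
  remainder -1/16v³ - 45159/9320v² - 11597/18640v ≠ 0; add h_5 = -1/16v³ - 45159/9320v² - 11597/18640v to the basis.

S(f_2,f_3): lcm = u²v. S = -12u² + 2uv² - 5uv - 12u - 4v² - 2v.
  leading term u²: subtract (-12)·f_3 from -12u² + 2uv² - 5uv - 12u - 4v² - 2v → 2uv² - 5uv + 24u - 4v² + 46v + 24
  leading term uv²: subtract (½v)·f_1 from 2uv² - 5uv + 24u - 4v² + 46v + 24 → -43/10uv + 24u + ½v³ - 4v² + 467/10v + 24
  leading term uv: subtract (-43/40)·f_1 from -43/10uv + 24u + ½v³ - 4v² + 467/10v + 24 → 4499/200u + ½v³ - 203/40v² + 467/10v + 4499/200
  leading term u: subtract (4499/2330)·h_4 from 4499/200u + ½v³ - 203/40v² + 467/10v + 4499/200 → ½v³ - 851/1165v² + 99813/2330v
  leading term v³: subtract (-8)·h_5 from ½v³ - 851/1165v² + 99813/2330v → -9202/233v² + 44108/1165v
  leading term v²: no divisor's leading term divides it; move -9202/233v² to the remainder.
  leading term v: no divisor's leading term divides it; move 44108/1165v to the remainder.
  remainder -9202/233v² + 44108/1165v ≠ 0; add h_6 = -9202/233v² + 44108/1165v to the basis.

S(f_1,h_4): lcm = uv. S = -7/20u + 45/233v³ - 393/932v² - v - 7/20.
  leading term u: subtract (-7/233)·h_4 from -7/20u + 45/233v³ - 393/932v² - v - 7/20 → 45/233v³ - 114/233v² - 219/233v
  leading term v³: subtract (-720/233)·h_5 from 45/233v³ - 114/233v² - 219/233v → -839424/54289v² - 155400/54289v
  leading term v²: subtract (419712/1072033)·h_6 from -839424/54289v² - 155400/54289v → -94796712/5360165v
  leading term v: no divisor's leading term divides it; move -94796712/5360165v to the remainder.
  remainder -94796712/5360165v ≠ 0; add h_7 = -94796712/5360165v to the basis.

The other S-polynomials (S(f_2,h_4), S(f_3,h_4), S(f_1,h_5), S(f_2,h_5), S(f_3,h_5), S(h_4,h_5), S(f_1,h_6), S(f_2,h_6), S(f_3,h_6), S(h_4,h_6), S(h_5,h_6), S(f_1,h_7), S(f_2,h_7), S(f_3,h_7), S(h_4,h_7), S(h_5,h_7), S(h_6,h_7)) all reduce to 0 modulo the current basis, so we have a Gröbner basis.
Inter-reduce: drop elements whose leading term is divisible by another's, tail-reduce, and make monic.
Reduced Gröbner basis: {u + 1, v}.
Label its elements g_1 = u + 1, g_2 = v.

Reduce p = 6u - 3v + 6 modulo G:
  leading term u: subtract (6)·g_1 from 6u - 3v + 6 → -3v
  leading term v: subtract (-3)·g_2 from -3v → 0
  normal form = 0.
Since the normal form is 0, p ∈ I.

6u - 3v + 6 lies in I (it reduces to 0).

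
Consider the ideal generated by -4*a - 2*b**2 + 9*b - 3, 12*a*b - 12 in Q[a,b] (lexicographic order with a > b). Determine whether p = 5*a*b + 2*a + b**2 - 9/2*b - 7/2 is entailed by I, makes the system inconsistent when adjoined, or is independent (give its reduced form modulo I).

First compute the reduced Gröbner basis of I by Buchberger's algorithm.
f_1 = -4*a - 2*b**2 + 9*b - 3, LT = a.
f_2 = 12*a*b - 12, LT = a*b.

S(f_1,f_2): lcm = a*b. S = 1/2*b**3 - 9/4*b**2 + 3/4*b + 1.
  leading term b**3: no divisor's leading term divides it; move 1/2*b**3 to the remainder.
  leading term b**2: no divisor's leading term divides it; move -9/4*b**2 to the remainder.
  leading term b: no divisor's leading term divides it; move 3/4*b to the remainder.
  leading term 1: no divisor's leading term divides it; move 1 to the remainder.
  remainder 1/2*b**3 - 9/4*b**2 + 3/4*b + 1 ≠ 0; add h_3 = 1/2*b**3 - 9/4*b**2 + 3/4*b + 1 to the basis.

The other S-polynomials (S(f_1,h_3), S(f_2,h_3)) all reduce to 0 modulo the current basis, so we have a Gröbner basis.
Inter-reduce: drop elements whose leading term is divisible by another's, tail-reduce, and make monic.
Reduced Gröbner basis: {a + 1/2*b**2 - 9/4*b + 3/4, b**3 - 9/2*b**2 + 3/2*b + 2}.
Label its elements g_1 = a + 1/2*b**2 - 9/4*b + 3/4, g_2 = b**3 - 9/2*b**2 + 3/2*b + 2.

Reduce p = 5*a*b + 2*a + b**2 - 9/2*b - 7/2 modulo G:
  leading term a*b: subtract (5*b)·g_1 from 5*a*b + 2*a + b**2 - 9/2*b - 7/2 → 2*a - 5/2*b**3 + 49/4*b**2 - 33/4*b - 7/2
  leading term a: subtract (2)·g_1 from 2*a - 5/2*b**3 + 49/4*b**2 - 33/4*b - 7/2 → -5/2*b**3 + 45/4*b**2 - 15/4*b - 5
  leading term b**3: subtract (-5/2)·g_2 from -5/2*b**3 + 45/4*b**2 - 15/4*b - 5 → 0
  normal form = 0.
Since the normal form is 0, p ∈ I.

5*a*b + 2*a + b**2 - 9/2*b - 7/2 lies in I (it reduces to 0).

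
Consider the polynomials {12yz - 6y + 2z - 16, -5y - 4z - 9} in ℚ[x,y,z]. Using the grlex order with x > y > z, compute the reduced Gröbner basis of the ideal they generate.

G = {z² + 37/24z + 13/24, y + ⅘z + 9/5}

Buchberger's algorithm terminates because the ascending chain of leading-term ideals stabilizes.

f_1 = 12yz - 6y + 2z - 16, LT = yz.
f_2 = -5y - 4z - 9, LT = y.

S(f_1,f_2): lcm = yz. S = -⅘z² - ½y - 49/30z - 4/3.
  leading term z²: no divisor's leading term divides it; move -⅘z² to the remainder.
  leading term y: subtract (1/10)·f_2 from -½y - 49/30z - 4/3 → -37/30z - 13/30
  leading term z: no divisor's leading term divides it; move -37/30z to the remainder.
  leading term 1: no divisor's leading term divides it; move -13/30 to the remainder.
  remainder -⅘z² - 37/30z - 13/30 ≠ 0; add g_3 = -⅘z² - 37/30z - 13/30 to the basis.

The other S-polynomials (S(f_1,g_3), S(f_2,g_3)) all reduce to 0 modulo the current basis, so we have a Gröbner basis.
Inter-reduce: drop elements whose leading term is divisible by another's, tail-reduce, and make monic.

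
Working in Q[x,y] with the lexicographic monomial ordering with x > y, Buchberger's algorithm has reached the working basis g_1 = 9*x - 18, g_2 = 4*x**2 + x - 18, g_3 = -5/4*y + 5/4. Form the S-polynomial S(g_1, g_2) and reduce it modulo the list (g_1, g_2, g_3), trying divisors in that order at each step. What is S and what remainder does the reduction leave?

lcm(LM(g_1), LM(g_2)) = x**2.
S = (lcm/LT(g_1))·g_1 − (lcm/LT(g_2))·g_2 = -9/4*x + 9/2.
Reduce S modulo (g_1, g_2, g_3) in that order:
  leading term x: subtract (-1/4)·g_1 from -9/4*x + 9/2 → 0
The remainder is 0, so this S-polynomial contributes no new basis element.

S(g_1, g_2) = -9/4*x + 9/2; remainder on division = 0.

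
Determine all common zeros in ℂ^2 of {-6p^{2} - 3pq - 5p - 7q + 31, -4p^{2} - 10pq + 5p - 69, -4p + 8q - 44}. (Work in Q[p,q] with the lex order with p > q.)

{(-3, 4)}

Compute a lex Gröbner basis by Buchberger's algorithm.
f_1 = -6p^{2} - 3pq - 5p - 7q + 31, LT = p^{2}.
f_2 = -4p^{2} - 10pq + 5p - 69, LT = p^{2}.
f_3 = -4p + 8q - 44, LT = p.

S(f_1,f_2): lcm = p^{2}. S = -2pq + \tfrac{25}{12}p + \tfrac{7}{6}q - \tfrac{269}{12}.
  leading term pq: subtract (\tfrac{1}{2}q)·f_3 from -2pq + \tfrac{25}{12}p + \tfrac{7}{6}q - \tfrac{269}{12} → \tfrac{25}{12}p - 4q^{2} + \tfrac{139}{6}q - \tfrac{269}{12}
  leading term p: subtract (-\tfrac{25}{48})·f_3 from \tfrac{25}{12}p - 4q^{2} + \tfrac{139}{6}q - \tfrac{269}{12} → -4q^{2} + \tfrac{82}{3}q - \tfrac{136}{3}
  leading term q^{2}: no divisor's leading term divides it; move -4q^{2} to the remainder.
  leading term q: no divisor's leading term divides it; move \tfrac{82}{3}q to the remainder.
  leading term 1: no divisor's leading term divides it; move -\tfrac{136}{3} to the remainder.
  remainder -4q^{2} + \tfrac{82}{3}q - \tfrac{136}{3} ≠ 0; add h_4 = -4q^{2} + \tfrac{82}{3}q - \tfrac{136}{3} to the basis.

S(f_1,f_3): lcm = p^{2}. S = \tfrac{5}{2}pq - \tfrac{61}{6}p + \tfrac{7}{6}q - \tfrac{31}{6}.
  leading term pq: subtract (-\tfrac{5}{8}q)·f_3 from \tfrac{5}{2}pq - \tfrac{61}{6}p + \tfrac{7}{6}q - \tfrac{31}{6} → -\tfrac{61}{6}p + 5q^{2} - \tfrac{79}{3}q - \tfrac{31}{6}
  leading term p: subtract (\tfrac{61}{24})·f_3 from -\tfrac{61}{6}p + 5q^{2} - \tfrac{79}{3}q - \tfrac{31}{6} → 5q^{2} - \tfrac{140}{3}q + \tfrac{320}{3}
  leading term q^{2}: subtract (-\tfrac{5}{4})·h_4 from 5q^{2} - \tfrac{140}{3}q + \tfrac{320}{3} → -\tfrac{25}{2}q + 50
  leading term q: no divisor's leading term divides it; move -\tfrac{25}{2}q to the remainder.
  leading term 1: no divisor's leading term divides it; move 50 to the remainder.
  remainder -\tfrac{25}{2}q + 50 ≠ 0; add h_5 = -\tfrac{25}{2}q + 50 to the basis.

The other S-polynomials (S(f_2,f_3), S(f_1,h_4), S(f_2,h_4), S(f_3,h_4), S(f_1,h_5), S(f_2,h_5), S(f_3,h_5), S(h_4,h_5)) all reduce to 0 modulo the current basis, so we have a Gröbner basis.
Inter-reduce: drop elements whose leading term is divisible by another's, tail-reduce, and make monic.
Reduced Gröbner basis: {p + 3, q - 4}.

Elimination: the polynomial q - 4 lies in the elimination ideal for q, so q ∈ {4}. For each such q, the remaining basis elements (now univariate) give the rest of the solution.
  q = 4: the earlier basis element becomes p + 3 = 0, giving p = -3 — point (-3, 4).
Substituting each solution back into the original system confirms all equations vanish.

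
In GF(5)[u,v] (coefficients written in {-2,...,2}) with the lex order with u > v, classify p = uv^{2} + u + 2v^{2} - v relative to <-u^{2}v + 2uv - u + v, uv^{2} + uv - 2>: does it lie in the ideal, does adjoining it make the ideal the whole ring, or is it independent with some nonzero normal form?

First compute the reduced Gröbner basis of I by Buchberger's algorithm.
f_1 = -u^{2}v + 2uv - u + v, LT = u^{2}v.
f_2 = uv^{2} + uv - 2, LT = uv^{2}.

S(f_1,f_2): lcm = u^{2}v^{2}. S = -u^{2}v - 2uv^{2} + uv + 2u - v^{2}.
  leading term u^{2}v: subtract (1)·f_1 from -u^{2}v - 2uv^{2} + uv + 2u - v^{2} → -2uv^{2} - uv - 2u - v^{2} - v
  leading term uv^{2}: subtract (-2)·f_2 from -2uv^{2} - uv - 2u - v^{2} - v → uv - 2u - v^{2} - v + 1
  leading term uv: no divisor's leading term divides it; move uv to the remainder.
  leading term u: no divisor's leading term divides it; move -2u to the remainder.
  leading term v^{2}: no divisor's leading term divides it; move -v^{2} to the remainder.
  leading term v: no divisor's leading term divides it; move -v to the remainder.
  leading term 1: no divisor's leading term divides it; move 1 to the remainder.
  remainder uv - 2u - v^{2} - v + 1 ≠ 0; add h_3 = uv - 2u - v^{2} - v + 1 to the basis.

S(f_1,h_3): lcm = u^{2}v. S = 2u^{2} + uv^{2} - uv - v.
  leading term u^{2}: no divisor's leading term divides it; move 2u^{2} to the remainder.
  leading term uv^{2}: subtract (1)·f_2 from uv^{2} - uv - v → -2uv - v + 2
  leading term uv: subtract (-2)·h_3 from -2uv - v + 2 → u - 2v^{2} + 2v - 1
  leading term u: no divisor's leading term divides it; move u to the remainder.
  leading term v^{2}: no divisor's leading term divides it; move -2v^{2} to the remainder.
  leading term v: no divisor's leading term divides it; move 2v to the remainder.
  leading term 1: no divisor's leading term divides it; move -1 to the remainder.
  remainder 2u^{2} + u - 2v^{2} + 2v - 1 ≠ 0; add h_4 = 2u^{2} + u - 2v^{2} + 2v - 1 to the basis.

S(f_2,h_3): lcm = uv^{2}. S = -2uv + v^{3} + v^{2} - v - 2.
  leading term uv: subtract (-2)·h_3 from -2uv + v^{3} + v^{2} - v - 2 → u + v^{3} - v^{2} + 2v
  leading term u: no divisor's leading term divides it; move u to the remainder.
  leading term v^{3}: no divisor's leading term divides it; move v^{3} to the remainder.
  leading term v^{2}: no divisor's leading term divides it; move -v^{2} to the remainder.
  leading term v: no divisor's leading term divides it; move 2v to the remainder.
  remainder u + v^{3} - v^{2} + 2v ≠ 0; add h_5 = u + v^{3} - v^{2} + 2v to the basis.

S(f_2,h_4): lcm = u^{2}v^{2}. S = u^{2}v + 2uv^{2} - 2u + v^{4} - v^{3} - 2v^{2}.
  leading term u^{2}v: subtract (-1)·f_1 from u^{2}v + 2uv^{2} - 2u + v^{4} - v^{3} - 2v^{2} → 2uv^{2} + 2uv + 2u + v^{4} - v^{3} - 2v^{2} + v
  leading term uv^{2}: subtract (2)·f_2 from 2uv^{2} + 2uv + 2u + v^{4} - v^{3} - 2v^{2} + v → 2u + v^{4} - v^{3} - 2v^{2} + v - 1
  leading term u: subtract (2)·h_5 from 2u + v^{4} - v^{3} - 2v^{2} + v - 1 → v^{4} + 2v^{3} + 2v - 1
  leading term v^{4}: no divisor's leading term divides it; move v^{4} to the remainder.
  leading term v^{3}: no divisor's leading term divides it; move 2v^{3} to the remainder.
  leading term v: no divisor's leading term divides it; move 2v to the remainder.
  leading term 1: no divisor's leading term divides it; move -1 to the remainder.
  remainder v^{4} + 2v^{3} + 2v - 1 ≠ 0; add h_6 = v^{4} + 2v^{3} + 2v - 1 to the basis.

The other S-polynomials (S(f_1,h_4), S(h_3,h_4), S(f_1,h_5), S(f_2,h_5), S(h_3,h_5), S(h_4,h_5), S(f_1,h_6), S(f_2,h_6), S(h_3,h_6), S(h_4,h_6), S(h_5,h_6)) all reduce to 0 modulo the current basis, so we have a Gröbner basis.
Inter-reduce: drop elements whose leading term is divisible by another's, tail-reduce, and make monic.
Reduced Gröbner basis: {u + v^{3} - v^{2} + 2v, v^{4} + 2v^{3} + 2v - 1}.
Label its elements g_1 = u + v^{3} - v^{2} + 2v, g_2 = v^{4} + 2v^{3} + 2v - 1.

Reduce p = uv^{2} + u + 2v^{2} - v modulo G:
  leading term uv^{2}: subtract (v^{2})·g_1 from uv^{2} + u + 2v^{2} - v → u - v^{5} + v^{4} - 2v^{3} + 2v^{2} - v
  leading term u: subtract (1)·g_1 from u - v^{5} + v^{4} - 2v^{3} + 2v^{2} - v → -v^{5} + v^{4} + 2v^{3} - 2v^{2} + 2v
  leading term v^{5}: subtract (-v)·g_2 from -v^{5} + v^{4} + 2v^{3} - 2v^{2} + 2v → -2v^{4} + 2v^{3} + v
  leading term v^{4}: subtract (-2)·g_2 from -2v^{4} + 2v^{3} + v → v^{3} - 2
  leading term v^{3}: no divisor's leading term divides it; move v^{3} to the remainder.
  leading term 1: no divisor's leading term divides it; move -2 to the remainder.
  normal form = v^{3} - 2.
The normal form is nonzero, so p ∉ I. Since p minus its normal form lies in I, I + (p) = I + (r) where r = v^{3} - 2; decide whether this ideal is the whole ring.
Run Buchberger on G together with r (pairs among the g_i already reduce to 0 since G is a Gröbner basis):
g_1 = u + v^{3} - v^{2} + 2v, LT = u.
g_2 = v^{4} + 2v^{3} + 2v - 1, LT = v^{4}.
r = v^{3} - 2, LT = v^{3}.

S(g_2,r): lcm = v^{4}. S = 2v^{3} - v - 1.
  leading term v^{3}: subtract (2)·r from 2v^{3} - v - 1 → -v - 2
  leading term v: no divisor's leading term divides it; move -v to the remainder.
  leading term 1: no divisor's leading term divides it; move -2 to the remainder.
  remainder -v - 2 ≠ 0; add m_4 = -v - 2 to the basis.

The other S-polynomials (S(g_1,g_2), S(g_1,r), S(g_1,m_4), S(g_2,m_4), S(r,m_4)) all reduce to 0 modulo the current basis, so we have a Gröbner basis.
Inter-reduce: drop elements whose leading term is divisible by another's, tail-reduce, and make monic.
Reduced Gröbner basis: {u - 1, v + 2}.
The reduced Gröbner basis of I + (p) is {u - 1, v + 2} ≠ {1}, a proper ideal, so the enlarged system stays consistent: p is independent of I, with normal form v^{3} - 2.

uv^{2} + u + 2v^{2} - v is independent of I; its normal form modulo I is v^{3} - 2.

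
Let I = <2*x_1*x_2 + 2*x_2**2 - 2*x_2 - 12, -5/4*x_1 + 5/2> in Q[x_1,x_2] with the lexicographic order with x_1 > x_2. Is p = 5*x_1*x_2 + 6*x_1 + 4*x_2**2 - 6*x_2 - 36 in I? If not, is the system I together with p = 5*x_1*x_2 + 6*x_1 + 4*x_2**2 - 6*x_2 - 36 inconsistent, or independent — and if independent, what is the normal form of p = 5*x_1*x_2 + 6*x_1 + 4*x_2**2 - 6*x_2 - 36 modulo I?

5*x_1*x_2 + 6*x_1 + 4*x_2**2 - 6*x_2 - 36 lies in I (it reduces to 0).

First compute the reduced Gröbner basis of I by Buchberger's algorithm.
f_1 = 2*x_1*x_2 + 2*x_2**2 - 2*x_2 - 12, LT = x_1*x_2.
f_2 = -5/4*x_1 + 5/2, LT = x_1.

S(f_1,f_2): lcm = x_1*x_2. S = x_2**2 + x_2 - 6.
  leading term x_2**2: no divisor's leading term divides it; move x_2**2 to the remainder.
  leading term x_2: no divisor's leading term divides it; move x_2 to the remainder.
  leading term 1: no divisor's leading term divides it; move -6 to the remainder.
  remainder x_2**2 + x_2 - 6 ≠ 0; add h_3 = x_2**2 + x_2 - 6 to the basis.

The other S-polynomials (S(f_1,h_3), S(f_2,h_3)) all reduce to 0 modulo the current basis, so we have a Gröbner basis.
Inter-reduce: drop elements whose leading term is divisible by another's, tail-reduce, and make monic.
Reduced Gröbner basis: {x_1 - 2, x_2**2 + x_2 - 6}.
Label its elements g_1 = x_1 - 2, g_2 = x_2**2 + x_2 - 6.

Reduce p = 5*x_1*x_2 + 6*x_1 + 4*x_2**2 - 6*x_2 - 36 modulo G:
  leading term x_1*x_2: subtract (5*x_2)·g_1 from 5*x_1*x_2 + 6*x_1 + 4*x_2**2 - 6*x_2 - 36 → 6*x_1 + 4*x_2**2 + 4*x_2 - 36
  leading term x_1: subtract (6)·g_1 from 6*x_1 + 4*x_2**2 + 4*x_2 - 36 → 4*x_2**2 + 4*x_2 - 24
  leading term x_2**2: subtract (4)·g_2 from 4*x_2**2 + 4*x_2 - 24 → 0
  normal form = 0.
Since the normal form is 0, p ∈ I.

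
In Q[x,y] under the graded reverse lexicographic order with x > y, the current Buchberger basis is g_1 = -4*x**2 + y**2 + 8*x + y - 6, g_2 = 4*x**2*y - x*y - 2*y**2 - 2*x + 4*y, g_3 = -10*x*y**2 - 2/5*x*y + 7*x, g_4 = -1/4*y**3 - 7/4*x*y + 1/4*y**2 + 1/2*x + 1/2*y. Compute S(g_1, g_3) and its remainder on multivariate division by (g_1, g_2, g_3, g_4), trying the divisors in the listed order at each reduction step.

lcm(LM(g_1), LM(g_3)) = x**2*y**2.
S = (lcm/LT(g_1))·g_1 − (lcm/LT(g_3))·g_3 = -1/4*y**4 - 1/25*x**2*y - 2*x*y**2 - 1/4*y**3 + 7/10*x**2 + 3/2*y**2.
Reduce S modulo (g_1, g_2, g_3, g_4) in that order:
  leading term y**4: subtract (y)·g_4 from -1/4*y**4 - 1/25*x**2*y - 2*x*y**2 - 1/4*y**3 + 7/10*x**2 + 3/2*y**2 → -1/25*x**2*y - 1/4*x*y**2 - 1/2*y**3 + 7/10*x**2 - 1/2*x*y + y**2
  leading term x**2*y: subtract (1/100*y)·g_1 from -1/25*x**2*y - 1/4*x*y**2 - 1/2*y**3 + 7/10*x**2 - 1/2*x*y + y**2 → -1/4*x*y**2 - 51/100*y**3 + 7/10*x**2 - 29/50*x*y + 99/100*y**2 + 3/50*y
  leading term x*y**2: subtract (1/40)·g_3 from -1/4*x*y**2 - 51/100*y**3 + 7/10*x**2 - 29/50*x*y + 99/100*y**2 + 3/50*y → -51/100*y**3 + 7/10*x**2 - 57/100*x*y + 99/100*y**2 - 7/40*x + 3/50*y
  leading term y**3: subtract (51/25)·g_4 from -51/100*y**3 + 7/10*x**2 - 57/100*x*y + 99/100*y**2 - 7/40*x + 3/50*y → 7/10*x**2 + 3*x*y + 12/25*y**2 - 239/200*x - 24/25*y
  leading term x**2: subtract (-7/40)·g_1 from 7/10*x**2 + 3*x*y + 12/25*y**2 - 239/200*x - 24/25*y → 3*x*y + 131/200*y**2 + 41/200*x - 157/200*y - 21/20
  leading term x*y: no divisor's leading term divides it; move 3*x*y to the remainder.
  leading term y**2: no divisor's leading term divides it; move 131/200*y**2 to the remainder.
  leading term x: no divisor's leading term divides it; move 41/200*x to the remainder.
  leading term y: no divisor's leading term divides it; move -157/200*y to the remainder.
  leading term 1: no divisor's leading term divides it; move -21/20 to the remainder.
The remainder 3*x*y + 131/200*y**2 + 41/200*x - 157/200*y - 21/20 is nonzero, so it would be added as the next basis element.

S(g_1, g_3) = -1/4*y**4 - 1/25*x**2*y - 2*x*y**2 - 1/4*y**3 + 7/10*x**2 + 3/2*y**2; remainder on division = 3*x*y + 131/200*y**2 + 41/200*x - 157/200*y - 21/20.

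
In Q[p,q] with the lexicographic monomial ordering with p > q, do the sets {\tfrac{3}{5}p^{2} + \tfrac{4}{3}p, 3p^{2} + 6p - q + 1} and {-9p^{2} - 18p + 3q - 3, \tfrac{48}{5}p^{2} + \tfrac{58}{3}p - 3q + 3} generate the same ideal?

Equality of ideals is decidable: compute both reduced Gröbner bases (unique for the ordering) and check whether they agree.
Buchberger on the first generating set:
f_1 = \tfrac{3}{5}p^{2} + \tfrac{4}{3}p, LT = p^{2}.
f_2 = 3p^{2} + 6p - q + 1, LT = p^{2}.

S(f_1,f_2): lcm = p^{2}. S = \tfrac{2}{9}p + \tfrac{1}{3}q - \tfrac{1}{3}.
  leading term p: no divisor's leading term divides it; move \tfrac{2}{9}p to the remainder.
  leading term q: no divisor's leading term divides it; move \tfrac{1}{3}q to the remainder.
  leading term 1: no divisor's leading term divides it; move -\tfrac{1}{3} to the remainder.
  remainder \tfrac{2}{9}p + \tfrac{1}{3}q - \tfrac{1}{3} ≠ 0; add g_3 = \tfrac{2}{9}p + \tfrac{1}{3}q - \tfrac{1}{3} to the basis.

S(f_1,g_3): lcm = p^{2}. S = -\tfrac{3}{2}pq + \tfrac{67}{18}p.
  leading term pq: subtract (-\tfrac{27}{4}q)·g_3 from -\tfrac{3}{2}pq + \tfrac{67}{18}p → \tfrac{67}{18}p + \tfrac{9}{4}q^{2} - \tfrac{9}{4}q
  leading term p: subtract (\tfrac{67}{4})·g_3 from \tfrac{67}{18}p + \tfrac{9}{4}q^{2} - \tfrac{9}{4}q → \tfrac{9}{4}q^{2} - \tfrac{47}{6}q + \tfrac{67}{12}
  leading term q^{2}: no divisor's leading term divides it; move \tfrac{9}{4}q^{2} to the remainder.
  leading term q: no divisor's leading term divides it; move -\tfrac{47}{6}q to the remainder.
  leading term 1: no divisor's leading term divides it; move \tfrac{67}{12} to the remainder.
  remainder \tfrac{9}{4}q^{2} - \tfrac{47}{6}q + \tfrac{67}{12} ≠ 0; add g_4 = \tfrac{9}{4}q^{2} - \tfrac{47}{6}q + \tfrac{67}{12} to the basis.

The other S-polynomials (S(f_2,g_3), S(f_1,g_4), S(f_2,g_4), S(g_3,g_4)) all reduce to 0 modulo the current basis, so we have a Gröbner basis.
Inter-reduce: drop elements whose leading term is divisible by another's, tail-reduce, and make monic.
Reduced Gröbner basis: {p + \tfrac{3}{2}q - \tfrac{3}{2}, q^{2} - \tfrac{94}{27}q + \tfrac{67}{27}}.

Buchberger on the second generating set:
h_1 = -9p^{2} - 18p + 3q - 3, LT = p^{2}.
h_2 = \tfrac{48}{5}p^{2} + \tfrac{58}{3}p - 3q + 3, LT = p^{2}.

S(h_1,h_2): lcm = p^{2}. S = -\tfrac{1}{72}p - \tfrac{1}{48}q + \tfrac{1}{48}.
  leading term p: no divisor's leading term divides it; move -\tfrac{1}{72}p to the remainder.
  leading term q: no divisor's leading term divides it; move -\tfrac{1}{48}q to the remainder.
  leading term 1: no divisor's leading term divides it; move \tfrac{1}{48} to the remainder.
  remainder -\tfrac{1}{72}p - \tfrac{1}{48}q + \tfrac{1}{48} ≠ 0; add k_3 = -\tfrac{1}{72}p - \tfrac{1}{48}q + \tfrac{1}{48} to the basis.

S(h_1,k_3): lcm = p^{2}. S = -\tfrac{3}{2}pq + \tfrac{7}{2}p - \tfrac{1}{3}q + \tfrac{1}{3}.
  leading term pq: subtract (108q)·k_3 from -\tfrac{3}{2}pq + \tfrac{7}{2}p - \tfrac{1}{3}q + \tfrac{1}{3} → \tfrac{7}{2}p + \tfrac{9}{4}q^{2} - \tfrac{31}{12}q + \tfrac{1}{3}
  leading term p: subtract (-252)·k_3 from \tfrac{7}{2}p + \tfrac{9}{4}q^{2} - \tfrac{31}{12}q + \tfrac{1}{3} → \tfrac{9}{4}q^{2} - \tfrac{47}{6}q + \tfrac{67}{12}
  leading term q^{2}: no divisor's leading term divides it; move \tfrac{9}{4}q^{2} to the remainder.
  leading term q: no divisor's leading term divides it; move -\tfrac{47}{6}q to the remainder.
  leading term 1: no divisor's leading term divides it; move \tfrac{67}{12} to the remainder.
  remainder \tfrac{9}{4}q^{2} - \tfrac{47}{6}q + \tfrac{67}{12} ≠ 0; add k_4 = \tfrac{9}{4}q^{2} - \tfrac{47}{6}q + \tfrac{67}{12} to the basis.

The other S-polynomials (S(h_2,k_3), S(h_1,k_4), S(h_2,k_4), S(k_3,k_4)) all reduce to 0 modulo the current basis, so we have a Gröbner basis.
Inter-reduce: drop elements whose leading term is divisible by another's, tail-reduce, and make monic.
Reduced Gröbner basis: {p + \tfrac{3}{2}q - \tfrac{3}{2}, q^{2} - \tfrac{94}{27}q + \tfrac{67}{27}}.

These coincide, so the ideals are equal.
The same test decides containment: I ⊆ J iff every generator of I reduces to 0 modulo a Gröbner basis of J.

Yes, the ideals are equal.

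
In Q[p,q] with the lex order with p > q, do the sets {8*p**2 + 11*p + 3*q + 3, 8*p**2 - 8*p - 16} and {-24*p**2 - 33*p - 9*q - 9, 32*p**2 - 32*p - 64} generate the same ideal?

Equality of ideals is decidable: compute both reduced Gröbner bases (unique for the ordering) and check whether they agree.
Buchberger on the first generating set:
f_1 = 8*p**2 + 11*p + 3*q + 3, LT = p**2.
f_2 = 8*p**2 - 8*p - 16, LT = p**2.

S(f_1,f_2): lcm = p**2. S = 19/8*p + 3/8*q + 19/8.
  reduce S modulo (f_1, f_2):
  remainder 19/8*p + 3/8*q + 19/8 ≠ 0; add g_3 = 19/8*p + 3/8*q + 19/8 to the basis.

S(f_1,g_3): lcm = p**2. S = -3/19*p*q + 3/8*p + 3/8*q + 3/8.
  reduce S modulo (f_1, f_2, g_3):
  remainder 9/361*q**2 + 9/19*q ≠ 0; add g_4 = 9/361*q**2 + 9/19*q to the basis.

The other S-polynomials (S(f_2,g_3), S(f_1,g_4), S(f_2,g_4), S(g_3,g_4)) all reduce to 0 modulo the current basis, so we have a Gröbner basis.
Inter-reduce: drop elements whose leading term is divisible by another's, tail-reduce, and make monic.
Reduced Gröbner basis: {p + 3/19*q + 1, q**2 + 19*q}.

Buchberger on the second generating set:
h_1 = -24*p**2 - 33*p - 9*q - 9, LT = p**2.
h_2 = 32*p**2 - 32*p - 64, LT = p**2.

S(h_1,h_2): lcm = p**2. S = 19/8*p + 3/8*q + 19/8.
  reduce S modulo (h_1, h_2):
  remainder 19/8*p + 3/8*q + 19/8 ≠ 0; add k_3 = 19/8*p + 3/8*q + 19/8 to the basis.

S(h_1,k_3): lcm = p**2. S = -3/19*p*q + 3/8*p + 3/8*q + 3/8.
  reduce S modulo (h_1, h_2, k_3):
  remainder 9/361*q**2 + 9/19*q ≠ 0; add k_4 = 9/361*q**2 + 9/19*q to the basis.

The other S-polynomials (S(h_2,k_3), S(h_1,k_4), S(h_2,k_4), S(k_3,k_4)) all reduce to 0 modulo the current basis, so we have a Gröbner basis.
Inter-reduce: drop elements whose leading term is divisible by another's, tail-reduce, and make monic.
Reduced Gröbner basis: {p + 3/19*q + 1, q**2 + 19*q}.

These coincide, so the ideals are equal.

Yes, the ideals are equal.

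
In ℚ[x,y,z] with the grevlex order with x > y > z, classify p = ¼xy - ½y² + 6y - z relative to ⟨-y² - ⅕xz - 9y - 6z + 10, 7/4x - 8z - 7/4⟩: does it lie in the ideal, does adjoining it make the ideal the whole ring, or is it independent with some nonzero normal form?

First compute the reduced Gröbner basis of I by Buchberger's algorithm.
f_1 = -y² - ⅕xz - 9y - 6z + 10, LT = y².
f_2 = 7/4x - 8z - 7/4, LT = x.

The S-polynomials (S(f_1,f_2)) all reduce to 0 modulo the current basis, so we have a Gröbner basis.
Inter-reduce: drop elements whose leading term is divisible by another's, tail-reduce, and make monic.
Reduced Gröbner basis: {y² + 32/35z² + 9y + 31/5z - 10, x - 32/7z - 1}.
Label its elements g_1 = y² + 32/35z² + 9y + 31/5z - 10, g_2 = x - 32/7z - 1.

Reduce p = ¼xy - ½y² + 6y - z modulo G:
  leading term xy: subtract (¼y)·g_2 from ¼xy - ½y² + 6y - z → -½y² + 8/7yz + 25/4y - z
  leading term y²: subtract (-½)·g_1 from -½y² + 8/7yz + 25/4y - z → 8/7yz + 16/35z² + 43/4y + 21/10z - 5
  leading term yz: no divisor's leading term divides it; move 8/7yz to the remainder.
  leading term z²: no divisor's leading term divides it; move 16/35z² to the remainder.
  leading term y: no divisor's leading term divides it; move 43/4y to the remainder.
  leading term z: no divisor's leading term divides it; move 21/10z to the remainder.
  leading term 1: no divisor's leading term divides it; move -5 to the remainder.
  normal form = 8/7yz + 16/35z² + 43/4y + 21/10z - 5.
The normal form is nonzero, so p ∉ I. Since p minus its normal form lies in I, I + (p) = I + (r) where r = 8/7yz + 16/35z² + 43/4y + 21/10z - 5; decide whether this ideal is the whole ring.
Run Buchberger on G together with r (pairs among the g_i already reduce to 0 since G is a Gröbner basis):
g_1 = y² + 32/35z² + 9y + 31/5z - 10, LT = y².
g_2 = x - 32/7z - 1, LT = x.
r = 8/7yz + 16/35z² + 43/4y + 21/10z - 5, LT = yz.

S(g_1,r): lcm = y²z. S = -⅖yz² + 32/35z³ - 301/32y² + 573/80yz + 31/5z² + 35/8y - 10z.
  reduce S modulo (g_1, g_2, r):
  remainder 188/175z³ + 2233/200z² - 17577/1280y + 84781/3200z - 2961/64 ≠ 0; add m_4 = 188/175z³ + 2233/200z² - 17577/1280y + 84781/3200z - 2961/64 to the basis.

The other S-polynomials (S(g_1,g_2), S(g_2,r), S(g_1,m_4), S(g_2,m_4), S(r,m_4)) all reduce to 0 modulo the current basis, so we have a Gröbner basis.
Inter-reduce: drop elements whose leading term is divisible by another's, tail-reduce, and make monic.
Reduced Gröbner basis: {z³ + 15631/1504z² - 615195/48128y + 593467/24064z - 11025/256, y² + 32/35z² + 9y + 31/5z - 10, yz + ⅖z² + 301/32y + 147/80z - 35/8, x - 32/7z - 1}.
The reduced Gröbner basis of I + (p) is {z³ + 15631/1504z² - 615195/48128y + 593467/24064z - 11025/256, y² + 32/35z² + 9y + 31/5z - 10, yz + ⅖z² + 301/32y + 147/80z - 35/8, x - 32/7z - 1} ≠ {1}, a proper ideal, so the enlarged system stays consistent: p is independent of I, with normal form 8/7yz + 16/35z² + 43/4y + 21/10z - 5.

¼xy - ½y² + 6y - z is independent of I; its normal form modulo I is 8/7yz + 16/35z² + 43/4y + 21/10z - 5.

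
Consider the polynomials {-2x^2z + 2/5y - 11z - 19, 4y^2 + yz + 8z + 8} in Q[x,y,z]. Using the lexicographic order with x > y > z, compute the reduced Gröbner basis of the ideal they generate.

G = {x^2z - 1/5y + 11/2z + 19/2, y^2 + 1/4yz + 2z + 2}

The reduced Gröbner basis is the canonical form of the ideal for this ordering.

f_1 = -2x^2z + 2/5y - 11z - 19, LT = x^2z.
f_2 = 4y^2 + yz + 8z + 8, LT = y^2.

The S-polynomials (S(f_1,f_2)) all reduce to 0 modulo the current basis, so we have a Gröbner basis.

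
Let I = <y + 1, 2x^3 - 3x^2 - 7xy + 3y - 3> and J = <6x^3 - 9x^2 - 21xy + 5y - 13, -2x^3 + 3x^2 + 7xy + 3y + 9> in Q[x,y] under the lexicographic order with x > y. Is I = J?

For a fixed monomial order, each ideal has a unique reduced Gröbner basis; comparing bases decides equality.
Buchberger on the first generating set:
f_1 = y + 1, LT = y.
f_2 = 2x^3 - 3x^2 - 7xy + 3y - 3, LT = x^3.

The S-polynomials (S(f_1,f_2)) all reduce to 0 modulo the current basis, so we have a Gröbner basis.
Inter-reduce: drop elements whose leading term is divisible by another's, tail-reduce, and make monic.
Reduced Gröbner basis: {x^3 - 3/2x^2 + 7/2x - 3, y + 1}.

Buchberger on the second generating set:
h_1 = 6x^3 - 9x^2 - 21xy + 5y - 13, LT = x^3.
h_2 = -2x^3 + 3x^2 + 7xy + 3y + 9, LT = x^3.

S(h_1,h_2): lcm = x^3. S = 7/3y + 7/3.
  leading term y: no divisor's leading term divides it; move 7/3y to the remainder.
  leading term 1: no divisor's leading term divides it; move 7/3 to the remainder.
  remainder 7/3y + 7/3 ≠ 0; add k_3 = 7/3y + 7/3 to the basis.

The other S-polynomials (S(h_1,k_3), S(h_2,k_3)) all reduce to 0 modulo the current basis, so we have a Gröbner basis.
Inter-reduce: drop elements whose leading term is divisible by another's, tail-reduce, and make monic.
Reduced Gröbner basis: {x^3 - 3/2x^2 + 7/2x - 3, y + 1}.

Same reduced basis, so the two generating sets span the same ideal.

Yes, the ideals are equal.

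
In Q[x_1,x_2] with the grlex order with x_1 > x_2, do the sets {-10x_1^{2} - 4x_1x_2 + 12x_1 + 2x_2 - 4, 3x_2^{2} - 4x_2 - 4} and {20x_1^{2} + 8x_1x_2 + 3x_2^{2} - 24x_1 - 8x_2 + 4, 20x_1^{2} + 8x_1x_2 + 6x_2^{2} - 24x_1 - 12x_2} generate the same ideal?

Two ideals are equal iff their reduced Gröbner bases coincide (the reduced basis is unique for a fixed ordering).
Buchberger on the first generating set:
f_1 = -10x_1^{2} - 4x_1x_2 + 12x_1 + 2x_2 - 4, LT = x_1^{2}.
f_2 = 3x_2^{2} - 4x_2 - 4, LT = x_2^{2}.

S(f_1,f_2): leading monomials are coprime, so the S-polynomial reduces to 0 (Buchberger's first criterion).
Every S-polynomial of the final basis reduces to 0, so we have a Gröbner basis.
Inter-reduce: drop elements whose leading term is divisible by another's, tail-reduce, and make monic.
Reduced Gröbner basis: {x_1^{2} + \tfrac{2}{5}x_1x_2 - \tfrac{6}{5}x_1 - \tfrac{1}{5}x_2 + \tfrac{2}{5}, x_2^{2} - \tfrac{4}{3}x_2 - \tfrac{4}{3}}.

Buchberger on the second generating set:
h_1 = 20x_1^{2} + 8x_1x_2 + 3x_2^{2} - 24x_1 - 8x_2 + 4, LT = x_1^{2}.
h_2 = 20x_1^{2} + 8x_1x_2 + 6x_2^{2} - 24x_1 - 12x_2, LT = x_1^{2}.

S(h_1,h_2): lcm = x_1^{2}. S = -\tfrac{3}{20}x_2^{2} + \tfrac{1}{5}x_2 + \tfrac{1}{5}.
  leading term x_2^{2}: no divisor's leading term divides it; move -\tfrac{3}{20}x_2^{2} to the remainder.
  leading term x_2: no divisor's leading term divides it; move \tfrac{1}{5}x_2 to the remainder.
  leading term 1: no divisor's leading term divides it; move \tfrac{1}{5} to the remainder.
  remainder -\tfrac{3}{20}x_2^{2} + \tfrac{1}{5}x_2 + \tfrac{1}{5} ≠ 0; add k_3 = -\tfrac{3}{20}x_2^{2} + \tfrac{1}{5}x_2 + \tfrac{1}{5} to the basis.

S(h_1,k_3): leading monomials are coprime, so the S-polynomial reduces to 0 (Buchberger's first criterion).
S(h_2,k_3): leading monomials are coprime, so the S-polynomial reduces to 0 (Buchberger's first criterion).
Every S-polynomial of the final basis reduces to 0, so we have a Gröbner basis.
Inter-reduce: drop elements whose leading term is divisible by another's, tail-reduce, and make monic.
Reduced Gröbner basis: {x_1^{2} + \tfrac{2}{5}x_1x_2 - \tfrac{6}{5}x_1 - \tfrac{1}{5}x_2 + \tfrac{2}{5}, x_2^{2} - \tfrac{4}{3}x_2 - \tfrac{4}{3}}.

The two bases agree; hence the ideals are identical.
The choice of monomial ordering does not affect the verdict — as long as both bases are computed under the same ordering, their equality decides ideal equality.

Yes, the ideals are equal.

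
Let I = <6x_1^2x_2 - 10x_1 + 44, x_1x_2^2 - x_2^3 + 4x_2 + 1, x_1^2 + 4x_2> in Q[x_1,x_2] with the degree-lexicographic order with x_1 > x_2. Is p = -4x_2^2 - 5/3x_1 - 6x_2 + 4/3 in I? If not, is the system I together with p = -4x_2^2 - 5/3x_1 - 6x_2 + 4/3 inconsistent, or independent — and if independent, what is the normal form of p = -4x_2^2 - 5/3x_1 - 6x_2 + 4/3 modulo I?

First compute the reduced Gröbner basis of I by Buchberger's algorithm.
f_1 = 6x_1^2x_2 - 10x_1 + 44, LT = x_1^2x_2.
f_2 = x_1x_2^2 - x_2^3 + 4x_2 + 1, LT = x_1x_2^2.
f_3 = x_1^2 + 4x_2, LT = x_1^2.

S(f_1,f_2): lcm = x_1^2x_2^2. S = x_1x_2^3 - 17/3x_1x_2 - x_1 + 22/3x_2.
  leading term x_1x_2^3: subtract (x_2)·f_2 from x_1x_2^3 - 17/3x_1x_2 - x_1 + 22/3x_2 → x_2^4 - 17/3x_1x_2 - 4x_2^2 - x_1 + 19/3x_2
  leading term x_2^4: no divisor's leading term divides it; move x_2^4 to the remainder.
  leading term x_1x_2: no divisor's leading term divides it; move -17/3x_1x_2 to the remainder.
  leading term x_2^2: no divisor's leading term divides it; move -4x_2^2 to the remainder.
  leading term x_1: no divisor's leading term divides it; move -x_1 to the remainder.
  leading term x_2: no divisor's leading term divides it; move 19/3x_2 to the remainder.
  remainder x_2^4 - 17/3x_1x_2 - 4x_2^2 - x_1 + 19/3x_2 ≠ 0; add h_4 = x_2^4 - 17/3x_1x_2 - 4x_2^2 - x_1 + 19/3x_2 to the basis.

S(f_1,f_3): lcm = x_1^2x_2. S = -4x_2^2 - 5/3x_1 + 22/3.
  leading term x_2^2: no divisor's leading term divides it; move -4x_2^2 to the remainder.
  leading term x_1: no divisor's leading term divides it; move -5/3x_1 to the remainder.
  leading term 1: no divisor's leading term divides it; move 22/3 to the remainder.
  remainder -4x_2^2 - 5/3x_1 + 22/3 ≠ 0; add h_5 = -4x_2^2 - 5/3x_1 + 22/3 to the basis.

S(f_1,h_4): lcm = x_1^2x_2^4. S = 17/3x_1^3x_2 + 4x_1^2x_2^2 - 5/3x_1x_2^3 + x_1^3 - 19/3x_1^2x_2 + 22/3x_2^3.
  leading term x_1^3x_2: subtract (17/18x_1)·f_1 from 17/3x_1^3x_2 + 4x_1^2x_2^2 - 5/3x_1x_2^3 + x_1^3 - 19/3x_1^2x_2 + 22/3x_2^3 → 4x_1^2x_2^2 - 5/3x_1x_2^3 + x_1^3 - 19/3x_1^2x_2 + 22/3x_2^3 + 85/9x_1^2 - 374/9x_1
  leading term x_1^2x_2^2: subtract (2/3x_2)·f_1 from 4x_1^2x_2^2 - 5/3x_1x_2^3 + x_1^3 - 19/3x_1^2x_2 + 22/3x_2^3 + 85/9x_1^2 - 374/9x_1 → -5/3x_1x_2^3 + x_1^3 - 19/3x_1^2x_2 + 22/3x_2^3 + 85/9x_1^2 + 20/3x_1x_2 - 374/9x_1 - 88/3x_2
  leading term x_1x_2^3: subtract (-5/3x_2)·f_2 from -5/3x_1x_2^3 + x_1^3 - 19/3x_1^2x_2 + 22/3x_2^3 + 85/9x_1^2 + 20/3x_1x_2 - 374/9x_1 - 88/3x_2 → -5/3x_2^4 + x_1^3 - 19/3x_1^2x_2 + 22/3x_2^3 + 85/9x_1^2 + 20/3x_1x_2 + 20/3x_2^2 - 374/9x_1 - 83/3x_2
  leading term x_2^4: subtract (-5/3)·h_4 from -5/3x_2^4 + x_1^3 - 19/3x_1^2x_2 + 22/3x_2^3 + 85/9x_1^2 + 20/3x_1x_2 + 20/3x_2^2 - 374/9x_1 - 83/3x_2 → x_1^3 - 19/3x_1^2x_2 + 22/3x_2^3 + 85/9x_1^2 - 25/9x_1x_2 - 389/9x_1 - 154/9x_2
  leading term x_1^3: subtract (x_1)·f_3 from x_1^3 - 19/3x_1^2x_2 + 22/3x_2^3 + 85/9x_1^2 - 25/9x_1x_2 - 389/9x_1 - 154/9x_2 → -19/3x_1^2x_2 + 22/3x_2^3 + 85/9x_1^2 - 61/9x_1x_2 - 389/9x_1 - 154/9x_2
  leading term x_1^2x_2: subtract (-19/18)·f_1 from -19/3x_1^2x_2 + 22/3x_2^3 + 85/9x_1^2 - 61/9x_1x_2 - 389/9x_1 - 154/9x_2 → 22/3x_2^3 + 85/9x_1^2 - 61/9x_1x_2 - 484/9x_1 - 154/9x_2 + 418/9
  leading term x_2^3: subtract (-11/6x_2)·h_5 from 22/3x_2^3 + 85/9x_1^2 - 61/9x_1x_2 - 484/9x_1 - 154/9x_2 + 418/9 → 85/9x_1^2 - 59/6x_1x_2 - 484/9x_1 - 11/3x_2 + 418/9
  leading term x_1^2: subtract (85/9)·f_3 from 85/9x_1^2 - 59/6x_1x_2 - 484/9x_1 - 11/3x_2 + 418/9 → -59/6x_1x_2 - 484/9x_1 - 373/9x_2 + 418/9
  leading term x_1x_2: no divisor's leading term divides it; move -59/6x_1x_2 to the remainder.
  leading term x_1: no divisor's leading term divides it; move -484/9x_1 to the remainder.
  leading term x_2: no divisor's leading term divides it; move -373/9x_2 to the remainder.
  leading term 1: no divisor's leading term divides it; move 418/9 to the remainder.
  remainder -59/6x_1x_2 - 484/9x_1 - 373/9x_2 + 418/9 ≠ 0; add h_6 = -59/6x_1x_2 - 484/9x_1 - 373/9x_2 + 418/9 to the basis.

S(f_2,h_4): lcm = x_1x_2^4. S = -x_2^5 + 17/3x_1^2x_2 + 4x_1x_2^2 + 4x_2^3 + x_1^2 - 19/3x_1x_2 + x_2^2.
  leading term x_2^5: subtract (-x_2)·h_4 from -x_2^5 + 17/3x_1^2x_2 + 4x_1x_2^2 + 4x_2^3 + x_1^2 - 19/3x_1x_2 + x_2^2 → 17/3x_1^2x_2 - 5/3x_1x_2^2 + x_1^2 - 22/3x_1x_2 + 22/3x_2^2
  leading term x_1^2x_2: subtract (17/18)·f_1 from 17/3x_1^2x_2 - 5/3x_1x_2^2 + x_1^2 - 22/3x_1x_2 + 22/3x_2^2 → -5/3x_1x_2^2 + x_1^2 - 22/3x_1x_2 + 22/3x_2^2 + 85/9x_1 - 374/9
  leading term x_1x_2^2: subtract (-5/3)·f_2 from -5/3x_1x_2^2 + x_1^2 - 22/3x_1x_2 + 22/3x_2^2 + 85/9x_1 - 374/9 → -5/3x_2^3 + x_1^2 - 22/3x_1x_2 + 22/3x_2^2 + 85/9x_1 + 20/3x_2 - 359/9
  leading term x_2^3: subtract (5/12x_2)·h_5 from -5/3x_2^3 + x_1^2 - 22/3x_1x_2 + 22/3x_2^2 + 85/9x_1 + 20/3x_2 - 359/9 → x_1^2 - 239/36x_1x_2 + 22/3x_2^2 + 85/9x_1 + 65/18x_2 - 359/9
  leading term x_1^2: subtract (1)·f_3 from x_1^2 - 239/36x_1x_2 + 22/3x_2^2 + 85/9x_1 + 65/18x_2 - 359/9 → -239/36x_1x_2 + 22/3x_2^2 + 85/9x_1 - 7/18x_2 - 359/9
  leading term x_1x_2: subtract (239/354)·h_6 from -239/36x_1x_2 + 22/3x_2^2 + 85/9x_1 - 7/18x_2 - 359/9 → 22/3x_2^2 + 72883/1593x_1 + 43954/1593x_2 - 113494/1593
  leading term x_2^2: subtract (-11/6)·h_5 from 22/3x_2^2 + 72883/1593x_1 + 43954/1593x_2 - 113494/1593 → 136031/3186x_1 + 43954/1593x_2 - 92077/1593
  leading term x_1: no divisor's leading term divides it; move 136031/3186x_1 to the remainder.
  leading term x_2: no divisor's leading term divides it; move 43954/1593x_2 to the remainder.
  leading term 1: no divisor's leading term divides it; move -92077/1593 to the remainder.
  remainder 136031/3186x_1 + 43954/1593x_2 - 92077/1593 ≠ 0; add h_7 = 136031/3186x_1 + 43954/1593x_2 - 92077/1593 to the basis.

S(f_2,h_5): lcm = x_1x_2^2. S = -x_2^3 - 5/12x_1^2 + 11/6x_1 + 4x_2 + 1.
  leading term x_2^3: subtract (1/4x_2)·h_5 from -x_2^3 - 5/12x_1^2 + 11/6x_1 + 4x_2 + 1 → -5/12x_1^2 + 5/12x_1x_2 + 11/6x_1 + 13/6x_2 + 1
  leading term x_1^2: subtract (-5/12)·f_3 from -5/12x_1^2 + 5/12x_1x_2 + 11/6x_1 + 13/6x_2 + 1 → 5/12x_1x_2 + 11/6x_1 + 23/6x_2 + 1
  leading term x_1x_2: subtract (-5/118)·h_6 from 5/12x_1x_2 + 11/6x_1 + 23/6x_2 + 1 → -473/1062x_1 + 1103/531x_2 + 1576/531
  leading term x_1: subtract (-1419/136031)·h_7 from -473/1062x_1 + 1103/531x_2 + 1576/531 → 965155/408093x_2 + 965155/408093
  leading term x_2: no divisor's leading term divides it; move 965155/408093x_2 to the remainder.
  leading term 1: no divisor's leading term divides it; move 965155/408093 to the remainder.
  remainder 965155/408093x_2 + 965155/408093 ≠ 0; add h_8 = 965155/408093x_2 + 965155/408093 to the basis.

The other S-polynomials (S(f_2,f_3), S(f_3,h_4), S(f_1,h_5), S(f_3,h_5), S(h_4,h_5), S(f_1,h_6), S(f_2,h_6), S(f_3,h_6), S(h_4,h_6), S(h_5,h_6), S(f_1,h_7), S(f_2,h_7), S(f_3,h_7), S(h_4,h_7), S(h_5,h_7), S(h_6,h_7), S(f_1,h_8), S(f_2,h_8), S(f_3,h_8), S(h_4,h_8), S(h_5,h_8), S(h_6,h_8), S(h_7,h_8)) all reduce to 0 modulo the current basis, so we have a Gröbner basis.
Inter-reduce: drop elements whose leading term is divisible by another's, tail-reduce, and make monic.
Reduced Gröbner basis: {x_1 - 2, x_2 + 1}.
Label its elements g_1 = x_1 - 2, g_2 = x_2 + 1.

Reduce p = -4x_2^2 - 5/3x_1 - 6x_2 + 4/3 modulo G:
  leading term x_2^2: subtract (-4x_2)·g_2 from -4x_2^2 - 5/3x_1 - 6x_2 + 4/3 → -5/3x_1 - 2x_2 + 4/3
  leading term x_1: subtract (-5/3)·g_1 from -5/3x_1 - 2x_2 + 4/3 → -2x_2 - 2
  leading term x_2: subtract (-2)·g_2 from -2x_2 - 2 → 0
  normal form = 0.
Since the normal form is 0, p ∈ I.

-4x_2^2 - 5/3x_1 - 6x_2 + 4/3 lies in I (it reduces to 0).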